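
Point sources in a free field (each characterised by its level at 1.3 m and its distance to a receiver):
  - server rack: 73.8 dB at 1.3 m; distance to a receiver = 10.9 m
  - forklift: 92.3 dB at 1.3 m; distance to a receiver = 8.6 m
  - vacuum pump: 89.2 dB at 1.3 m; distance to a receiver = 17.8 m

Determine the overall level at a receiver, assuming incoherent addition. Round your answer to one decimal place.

Apply inverse-square spreading to bring every level to the receiver, then sum 10^(L/10).
server rack: 73.8 − 20·log₁₀(10.9/1.3) = 73.8 − 18.47 = 55.33 dB.
forklift: 92.3 − 20·log₁₀(8.6/1.3) = 92.3 − 16.41 = 75.89 dB.
vacuum pump: 89.2 − 20·log₁₀(17.8/1.3) = 89.2 − 22.73 = 66.47 dB.
Σ 10^(L/10) = 4.358e+07 → L_total = 10·log₁₀(4.358e+07) = 76.39 dB.

76.4 dB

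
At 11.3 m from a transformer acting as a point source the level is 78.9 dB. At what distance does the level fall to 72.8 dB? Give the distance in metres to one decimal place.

22.8 m

For a point source L₁ − L₂ = 20·log₁₀(r₂/r₁), so r₂ = r₁·10^((L₁−L₂)/20).
r₂ = 11.3·10^((78.9−72.8)/20) = 11.3·10^(6.1/20) = 22.81 m.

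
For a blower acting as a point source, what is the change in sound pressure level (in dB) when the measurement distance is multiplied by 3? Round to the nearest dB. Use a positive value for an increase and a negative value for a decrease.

-10 dB

With spherical spreading the level changes by −20·log₁₀(r₂/r₁).
ΔL = −20·log₁₀(3) = -9.54 dB.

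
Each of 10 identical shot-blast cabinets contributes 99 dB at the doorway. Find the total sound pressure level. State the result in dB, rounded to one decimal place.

N identical incoherent sources raise the level by 10·log₁₀ N.
L_total = 99 + 10·log₁₀(10) = 99 + 10.000 = 109.00 dB.

109.0 dB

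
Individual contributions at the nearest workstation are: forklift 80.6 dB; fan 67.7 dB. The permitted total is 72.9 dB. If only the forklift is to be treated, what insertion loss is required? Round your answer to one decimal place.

9.3 dB

The untreated sources together contribute 10^(67.7/10) = 5.888e+06, i.e. 67.70 dB.
The limit corresponds to 10^(72.9/10) = 1.950e+07; subtracting the fixed part leaves 1.361e+07 for the forklift, i.e. 71.34 dB.
Required insertion loss = 80.6 − 71.34 = 9.26 dB.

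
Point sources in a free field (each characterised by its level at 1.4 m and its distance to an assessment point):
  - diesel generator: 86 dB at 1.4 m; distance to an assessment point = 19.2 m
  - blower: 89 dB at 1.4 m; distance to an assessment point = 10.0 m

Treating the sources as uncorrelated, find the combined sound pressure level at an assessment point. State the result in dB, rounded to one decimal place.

First find each source's level at the receiver (point-source: −20·log₁₀(r/r_ref)), then combine on an intensity basis.
diesel generator: 86 − 20·log₁₀(19.2/1.4) = 86 − 22.74 = 63.26 dB.
blower: 89 − 20·log₁₀(10.0/1.4) = 89 − 17.08 = 71.92 dB.
Σ 10^(L/10) = 1.769e+07 → L_total = 10·log₁₀(1.769e+07) = 72.48 dB.

72.5 dB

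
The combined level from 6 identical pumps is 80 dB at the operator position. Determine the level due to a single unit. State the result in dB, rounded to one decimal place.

72.2 dB

Dividing the total intensity by 6 lowers the level by 10·log₁₀ 6 = 7.782 dB: L₁ = 80 − 7.782.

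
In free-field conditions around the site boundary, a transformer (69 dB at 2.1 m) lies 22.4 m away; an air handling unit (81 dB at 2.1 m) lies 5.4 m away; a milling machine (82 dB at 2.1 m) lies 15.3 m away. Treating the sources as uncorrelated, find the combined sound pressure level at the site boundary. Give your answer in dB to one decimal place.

First find each source's level at the receiver (point-source: −20·log₁₀(r/r_ref)), then combine on an intensity basis.
transformer: 69 − 20·log₁₀(22.4/2.1) = 69 − 20.56 = 48.44 dB.
air handling unit: 81 − 20·log₁₀(5.4/2.1) = 81 − 8.20 = 72.80 dB.
milling machine: 82 − 20·log₁₀(15.3/2.1) = 82 − 17.25 = 64.75 dB.
Σ 10^(L/10) = 2.209e+07 → L_total = 10·log₁₀(2.209e+07) = 73.44 dB.

73.4 dB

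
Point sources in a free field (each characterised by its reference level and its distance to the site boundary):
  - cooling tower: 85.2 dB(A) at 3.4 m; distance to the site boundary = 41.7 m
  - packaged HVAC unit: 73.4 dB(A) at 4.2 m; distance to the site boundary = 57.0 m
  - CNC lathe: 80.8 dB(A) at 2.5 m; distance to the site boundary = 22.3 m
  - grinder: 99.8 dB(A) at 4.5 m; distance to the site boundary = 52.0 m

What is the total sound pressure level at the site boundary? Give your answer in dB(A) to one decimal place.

First find each source's level at the receiver (point-source: −20·log₁₀(r/r_ref)), then combine on an intensity basis.
cooling tower: 85.2 − 20·log₁₀(41.7/3.4) = 85.2 − 21.77 = 63.43 dB(A).
packaged HVAC unit: 73.4 − 20·log₁₀(57.0/4.2) = 73.4 − 22.65 = 50.75 dB(A).
CNC lathe: 80.8 − 20·log₁₀(22.3/2.5) = 80.8 − 19.01 = 61.79 dB(A).
grinder: 99.8 − 20·log₁₀(52.0/4.5) = 99.8 − 21.26 = 78.54 dB(A).
Σ 10^(L/10) = 7.535e+07 → L_total = 10·log₁₀(7.535e+07) = 78.77 dB(A).

78.8 dB(A)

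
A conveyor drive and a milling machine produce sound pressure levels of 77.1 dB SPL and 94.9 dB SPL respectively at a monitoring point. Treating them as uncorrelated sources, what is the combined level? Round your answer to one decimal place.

95.0 dB SPL

For uncorrelated sources the intensities add, so convert each level to linear form, sum, and take 10·log₁₀ of the total.
Σ 10^(L/10) = 10^(77.1/10) + 10^(94.9/10) = 3.142e+09.
L_total = 10·log₁₀(3.142e+09) = 94.97 dB SPL.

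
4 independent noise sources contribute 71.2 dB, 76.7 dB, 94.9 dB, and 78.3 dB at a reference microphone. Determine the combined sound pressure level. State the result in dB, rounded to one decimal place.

Incoherent sources combine by intensity addition: L_total = 10·log₁₀(Σ 10^(L_i/10)).
Σ 10^(L/10) = 10^(71.2/10) + 10^(76.7/10) + 10^(94.9/10) + 10^(78.3/10) = 3.218e+09.
L_total = 10·log₁₀(3.218e+09) = 95.08 dB.

95.1 dB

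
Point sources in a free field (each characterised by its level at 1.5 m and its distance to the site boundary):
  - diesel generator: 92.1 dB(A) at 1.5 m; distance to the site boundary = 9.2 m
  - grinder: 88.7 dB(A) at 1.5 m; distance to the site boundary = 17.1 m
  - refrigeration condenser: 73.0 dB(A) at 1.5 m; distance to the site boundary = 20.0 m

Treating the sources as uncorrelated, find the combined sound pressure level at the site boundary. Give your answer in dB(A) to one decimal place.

First find each source's level at the receiver (point-source: −20·log₁₀(r/r_ref)), then combine on an intensity basis.
diesel generator: 92.1 − 20·log₁₀(9.2/1.5) = 92.1 − 15.75 = 76.35 dB(A).
grinder: 88.7 − 20·log₁₀(17.1/1.5) = 88.7 − 21.14 = 67.56 dB(A).
refrigeration condenser: 73.0 − 20·log₁₀(20.0/1.5) = 73.0 − 22.50 = 50.50 dB(A).
Σ 10^(L/10) = 4.893e+07 → L_total = 10·log₁₀(4.893e+07) = 76.90 dB(A).

76.9 dB(A)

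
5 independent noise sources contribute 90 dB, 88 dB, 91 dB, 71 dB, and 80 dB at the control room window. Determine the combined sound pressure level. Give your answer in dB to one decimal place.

94.8 dB

For uncorrelated sources the intensities add, so convert each level to linear form, sum, and take 10·log₁₀ of the total.
Σ 10^(L/10) = 10^(90/10) + 10^(88/10) + 10^(91/10) + 10^(71/10) + 10^(80/10) = 3.002e+09.
L_total = 10·log₁₀(3.002e+09) = 94.77 dB.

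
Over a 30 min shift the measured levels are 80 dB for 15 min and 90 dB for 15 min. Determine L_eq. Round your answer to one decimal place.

L_eq = 10·log₁₀[(1/T)·Σ tᵢ·10^(Lᵢ/10)] with T = 30 min.
Σ tᵢ·10^(Lᵢ/10) = 15·10^(80/10) + 15·10^(90/10) = 1.650e+10.
L_eq = 10·log₁₀(1.650e+10/30) = 87.40 dB.

87.4 dB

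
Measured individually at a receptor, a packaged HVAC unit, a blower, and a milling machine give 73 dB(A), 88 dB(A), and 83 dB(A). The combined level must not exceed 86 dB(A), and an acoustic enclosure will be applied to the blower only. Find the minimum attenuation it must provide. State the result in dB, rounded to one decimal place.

Everything except the blower sums to 10^(73/10) + 10^(83/10) = 2.195e+08 in linear terms, 83.41 dB(A).
The limit corresponds to 10^(86/10) = 3.981e+08; subtracting the fixed part leaves 1.786e+08 for the blower, i.e. 82.52 dB(A).
Required insertion loss = 88 − 82.52 = 5.48 dB.

5.5 dB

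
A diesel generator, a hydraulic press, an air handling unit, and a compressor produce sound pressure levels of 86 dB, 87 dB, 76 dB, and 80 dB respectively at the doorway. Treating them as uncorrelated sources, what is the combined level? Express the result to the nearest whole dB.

Incoherent sources combine by intensity addition: L_total = 10·log₁₀(Σ 10^(L_i/10)).
Σ 10^(L/10) = 10^(86/10) + 10^(87/10) + 10^(76/10) + 10^(80/10) = 1.039e+09.
L_total = 10·log₁₀(1.039e+09) = 90.17 dB.

90 dB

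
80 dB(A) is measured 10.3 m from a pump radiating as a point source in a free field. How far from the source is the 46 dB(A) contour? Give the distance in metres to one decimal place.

516.2 m

Point-source spreading drops the level by 20·log₁₀(r₂/r₁); inverting, r₂/r₁ = 10^(ΔL/20).
r₂ = 10.3·10^((80−46)/20) = 10.3·10^(34.0/20) = 516.22 m.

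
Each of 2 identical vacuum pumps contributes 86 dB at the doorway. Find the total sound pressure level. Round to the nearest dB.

N identical incoherent sources raise the level by 10·log₁₀ N.
L_total = 86 + 10·log₁₀(2) = 86 + 3.010 = 89.01 dB.

89 dB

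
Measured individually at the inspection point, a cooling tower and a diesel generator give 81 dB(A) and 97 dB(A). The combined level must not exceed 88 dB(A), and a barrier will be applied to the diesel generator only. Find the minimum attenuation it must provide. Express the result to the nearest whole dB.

10 dB

The untreated sources together contribute 10^(81/10) = 1.259e+08, i.e. 81.00 dB(A).
The limit corresponds to 10^(88/10) = 6.310e+08; subtracting the fixed part leaves 5.051e+08 for the diesel generator, i.e. 87.03 dB(A).
So the diesel generator must be reduced from 97 to 87.03 dB(A): IL = 9.97 dB.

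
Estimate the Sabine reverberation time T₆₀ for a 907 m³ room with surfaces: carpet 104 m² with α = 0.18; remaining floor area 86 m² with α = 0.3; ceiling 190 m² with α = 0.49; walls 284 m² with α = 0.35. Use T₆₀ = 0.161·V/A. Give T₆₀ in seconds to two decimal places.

Total absorption A = 104·0.18 + 86·0.3 + 190·0.49 + 284·0.35 = 237.02 m² sabins.
T₆₀ = 0.161 × 907 / 237.02 = 0.616 s.

0.62 s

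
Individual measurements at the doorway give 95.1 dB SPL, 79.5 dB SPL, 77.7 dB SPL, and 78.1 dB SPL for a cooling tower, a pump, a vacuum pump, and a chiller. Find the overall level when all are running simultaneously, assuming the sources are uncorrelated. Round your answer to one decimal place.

95.4 dB SPL

For uncorrelated sources the intensities add, so convert each level to linear form, sum, and take 10·log₁₀ of the total.
Σ 10^(L/10) = 10^(95.1/10) + 10^(79.5/10) + 10^(77.7/10) + 10^(78.1/10) = 3.449e+09.
L_total = 10·log₁₀(3.449e+09) = 95.38 dB SPL.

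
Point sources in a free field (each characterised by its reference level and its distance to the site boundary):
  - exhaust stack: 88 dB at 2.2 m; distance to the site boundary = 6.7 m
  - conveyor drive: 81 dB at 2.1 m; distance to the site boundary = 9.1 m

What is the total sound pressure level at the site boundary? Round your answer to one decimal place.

Propagate each source to the receiver with L = L_ref − 20·log₁₀(r/r_ref), then add intensities.
exhaust stack: 88 − 20·log₁₀(6.7/2.2) = 88 − 9.67 = 78.33 dB.
conveyor drive: 81 − 20·log₁₀(9.1/2.1) = 81 − 12.74 = 68.26 dB.
Σ 10^(L/10) = 7.473e+07 → L_total = 10·log₁₀(7.473e+07) = 78.74 dB.

78.7 dB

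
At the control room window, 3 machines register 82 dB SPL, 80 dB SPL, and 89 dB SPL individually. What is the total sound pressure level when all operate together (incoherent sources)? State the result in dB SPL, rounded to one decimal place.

90.2 dB SPL

For uncorrelated sources the intensities add, so convert each level to linear form, sum, and take 10·log₁₀ of the total.
Σ 10^(L/10) = 10^(82/10) + 10^(80/10) + 10^(89/10) = 1.053e+09.
L_total = 10·log₁₀(1.053e+09) = 90.22 dB SPL.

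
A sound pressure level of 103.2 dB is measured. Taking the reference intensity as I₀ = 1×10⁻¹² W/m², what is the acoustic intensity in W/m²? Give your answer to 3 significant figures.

L = 10·log₁₀(I/I₀) ⇒ I = I₀·10^(L/10) = 10⁻¹² × 10^10.32.

0.0209 W/m²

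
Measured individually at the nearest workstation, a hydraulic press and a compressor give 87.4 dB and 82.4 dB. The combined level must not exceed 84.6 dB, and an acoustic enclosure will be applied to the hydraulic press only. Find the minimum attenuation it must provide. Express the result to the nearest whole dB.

Everything except the hydraulic press sums to 10^(82.4/10) = 1.738e+08 in linear terms, 82.40 dB.
To meet 84.6 dB overall, the treated hydraulic press may contribute at most 10^(84.6/10) − 1.738e+08 = 1.146e+08, i.e. 80.59 dB.
Required insertion loss = 87.4 − 80.59 = 6.81 dB.

7 dB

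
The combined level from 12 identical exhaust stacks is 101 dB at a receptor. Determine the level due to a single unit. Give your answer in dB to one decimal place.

90.2 dB

For N identical incoherent sources L_total = L₁ + 10·log₁₀ N, so L₁ = 101 − 10·log₁₀(12) = 101 − 10.792.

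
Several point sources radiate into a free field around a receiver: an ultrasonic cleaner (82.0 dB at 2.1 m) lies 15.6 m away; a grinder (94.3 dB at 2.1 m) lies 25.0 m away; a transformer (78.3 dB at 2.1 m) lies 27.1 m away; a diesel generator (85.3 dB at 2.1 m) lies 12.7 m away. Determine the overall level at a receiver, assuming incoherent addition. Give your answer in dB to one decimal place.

First find each source's level at the receiver (point-source: −20·log₁₀(r/r_ref)), then combine on an intensity basis.
ultrasonic cleaner: 82.0 − 20·log₁₀(15.6/2.1) = 82.0 − 17.42 = 64.58 dB.
grinder: 94.3 − 20·log₁₀(25.0/2.1) = 94.3 − 21.51 = 72.79 dB.
transformer: 78.3 − 20·log₁₀(27.1/2.1) = 78.3 − 22.21 = 56.09 dB.
diesel generator: 85.3 − 20·log₁₀(12.7/2.1) = 85.3 − 15.63 = 69.67 dB.
Σ 10^(L/10) = 3.153e+07 → L_total = 10·log₁₀(3.153e+07) = 74.99 dB.

75.0 dB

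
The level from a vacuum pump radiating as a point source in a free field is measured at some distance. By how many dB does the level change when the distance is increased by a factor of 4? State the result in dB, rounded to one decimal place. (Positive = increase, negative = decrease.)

-12.0 dB

Point-source spreading: ΔL = −20·log₁₀(r₂/r₁).
ΔL = −20·log₁₀(4) = -12.04 dB.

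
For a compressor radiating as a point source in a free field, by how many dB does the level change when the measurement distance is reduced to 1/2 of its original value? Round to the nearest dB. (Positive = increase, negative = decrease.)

With spherical spreading the level changes by −20·log₁₀(r₂/r₁).
ΔL = −20·log₁₀(0.5) = +6.02 dB.

+6 dB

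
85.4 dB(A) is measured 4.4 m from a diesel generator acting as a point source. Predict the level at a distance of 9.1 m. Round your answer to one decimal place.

Point-source attenuation: ΔL = 20·log₁₀(r₂/r₁) = 20·log₁₀(9.1/4.4) = 6.312 dB.
L₂ = 85.4 − 20·log₁₀(9.1/4.4) = 85.4 − 6.312 = 79.09 dB(A).

79.1 dB(A)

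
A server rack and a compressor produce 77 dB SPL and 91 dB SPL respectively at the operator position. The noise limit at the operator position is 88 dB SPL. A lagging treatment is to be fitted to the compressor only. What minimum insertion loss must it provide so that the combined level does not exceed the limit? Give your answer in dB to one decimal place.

3.4 dB

Everything except the compressor sums to 10^(77/10) = 5.012e+07 in linear terms, 77.00 dB SPL.
The limit corresponds to 10^(88/10) = 6.310e+08; subtracting the fixed part leaves 5.808e+08 for the compressor, i.e. 87.64 dB SPL.
Required insertion loss = 91 − 87.64 = 3.36 dB.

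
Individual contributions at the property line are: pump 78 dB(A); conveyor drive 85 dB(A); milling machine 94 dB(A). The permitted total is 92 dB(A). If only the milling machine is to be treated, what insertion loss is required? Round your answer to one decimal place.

3.2 dB

Fixed contribution from the other sources: Σ 10^(L/10) = 10^(78/10) + 10^(85/10) = 3.793e+08 (85.79 dB(A)).
To meet 92 dB(A) overall, the treated milling machine may contribute at most 10^(92/10) − 3.793e+08 = 1.206e+09, i.e. 90.81 dB(A).
Required insertion loss = 94 − 90.81 = 3.19 dB.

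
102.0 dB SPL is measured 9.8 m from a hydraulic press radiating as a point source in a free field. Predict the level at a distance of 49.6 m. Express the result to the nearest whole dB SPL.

For a point source, L₂ = L₁ − 20·log₁₀(r₂/r₁).
L₂ = 102.0 − 20·log₁₀(49.6/9.8) = 102.0 − 14.085 = 87.91 dB SPL.

88 dB SPL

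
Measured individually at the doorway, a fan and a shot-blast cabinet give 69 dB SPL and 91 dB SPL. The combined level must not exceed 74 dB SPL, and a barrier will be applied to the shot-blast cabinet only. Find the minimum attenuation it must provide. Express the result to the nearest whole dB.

Fixed contribution from the other source: Σ 10^(L/10) = 10^(69/10) = 7.943e+06 (69.00 dB SPL).
To meet 74 dB SPL overall, the treated shot-blast cabinet may contribute at most 10^(74/10) − 7.943e+06 = 1.718e+07, i.e. 72.35 dB SPL.
Required insertion loss = 91 − 72.35 = 18.65 dB.

19 dB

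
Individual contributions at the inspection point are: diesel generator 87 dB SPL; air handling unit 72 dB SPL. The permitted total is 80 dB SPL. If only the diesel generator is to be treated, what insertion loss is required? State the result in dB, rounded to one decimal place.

The untreated sources together contribute 10^(72/10) = 1.585e+07, i.e. 72.00 dB SPL.
To meet 80 dB SPL overall, the treated diesel generator may contribute at most 10^(80/10) − 1.585e+07 = 8.415e+07, i.e. 79.25 dB SPL.
So the diesel generator must be reduced from 87 to 79.25 dB SPL: IL = 7.75 dB.

7.7 dB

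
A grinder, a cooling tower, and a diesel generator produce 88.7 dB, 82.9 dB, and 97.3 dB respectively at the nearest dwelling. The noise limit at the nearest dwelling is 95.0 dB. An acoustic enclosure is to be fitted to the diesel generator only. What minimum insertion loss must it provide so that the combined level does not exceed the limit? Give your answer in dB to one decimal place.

Fixed contribution from the other sources: Σ 10^(L/10) = 10^(88.7/10) + 10^(82.9/10) = 9.363e+08 (89.71 dB).
To meet 95.0 dB overall, the treated diesel generator may contribute at most 10^(95.0/10) − 9.363e+08 = 2.226e+09, i.e. 93.48 dB.
So the diesel generator must be reduced from 97.3 to 93.48 dB: IL = 3.82 dB.

3.8 dB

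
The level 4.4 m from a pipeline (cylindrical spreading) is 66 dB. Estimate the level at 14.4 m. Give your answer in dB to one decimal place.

60.9 dB

Cylindrical spreading from a line source gives a 10·log₁₀(r₂/r₁) drop.
L₂ = 66 − 10·log₁₀(14.4/4.4) = 66 − 5.149 = 60.85 dB.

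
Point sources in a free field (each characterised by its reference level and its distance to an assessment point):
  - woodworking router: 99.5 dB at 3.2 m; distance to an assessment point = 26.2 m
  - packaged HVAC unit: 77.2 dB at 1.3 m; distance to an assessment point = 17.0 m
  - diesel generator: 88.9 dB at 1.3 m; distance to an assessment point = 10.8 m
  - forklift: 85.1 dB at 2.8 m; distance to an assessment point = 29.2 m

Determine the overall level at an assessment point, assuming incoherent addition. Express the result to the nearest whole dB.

82 dB

Apply inverse-square spreading to bring every level to the receiver, then sum 10^(L/10).
woodworking router: 99.5 − 20·log₁₀(26.2/3.2) = 99.5 − 18.26 = 81.24 dB.
packaged HVAC unit: 77.2 − 20·log₁₀(17.0/1.3) = 77.2 − 22.33 = 54.87 dB.
diesel generator: 88.9 − 20·log₁₀(10.8/1.3) = 88.9 − 18.39 = 70.51 dB.
forklift: 85.1 − 20·log₁₀(29.2/2.8) = 85.1 − 20.36 = 64.74 dB.
Σ 10^(L/10) = 1.475e+08 → L_total = 10·log₁₀(1.475e+08) = 81.69 dB.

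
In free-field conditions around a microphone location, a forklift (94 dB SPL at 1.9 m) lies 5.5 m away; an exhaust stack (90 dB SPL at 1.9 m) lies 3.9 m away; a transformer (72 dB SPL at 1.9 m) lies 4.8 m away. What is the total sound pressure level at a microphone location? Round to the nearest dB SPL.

87 dB SPL

Apply inverse-square spreading to bring every level to the receiver, then sum 10^(L/10).
forklift: 94 − 20·log₁₀(5.5/1.9) = 94 − 9.23 = 84.77 dB SPL.
exhaust stack: 90 − 20·log₁₀(3.9/1.9) = 90 − 6.25 = 83.75 dB SPL.
transformer: 72 − 20·log₁₀(4.8/1.9) = 72 − 8.05 = 63.95 dB SPL.
Σ 10^(L/10) = 5.396e+08 → L_total = 10·log₁₀(5.396e+08) = 87.32 dB SPL.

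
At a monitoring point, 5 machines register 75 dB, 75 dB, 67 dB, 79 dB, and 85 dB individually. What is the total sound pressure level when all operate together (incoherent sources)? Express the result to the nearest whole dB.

87 dB

Incoherent sources combine by intensity addition: L_total = 10·log₁₀(Σ 10^(L_i/10)).
Σ 10^(L/10) = 10^(75/10) + 10^(75/10) + 10^(67/10) + 10^(79/10) + 10^(85/10) = 4.639e+08.
L_total = 10·log₁₀(4.639e+08) = 86.66 dB.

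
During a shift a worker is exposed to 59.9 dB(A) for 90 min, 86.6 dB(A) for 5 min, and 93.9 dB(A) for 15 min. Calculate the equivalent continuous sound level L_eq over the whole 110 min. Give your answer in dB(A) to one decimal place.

85.5 dB(A)

The energy average is taken in the linear domain: L_eq = 10·log₁₀[(Σ tᵢ·10^(Lᵢ/10))/T], T = 110 min.
Σ tᵢ·10^(Lᵢ/10) = 90·10^(59.9/10) + 5·10^(86.6/10) + 15·10^(93.9/10) = 3.919e+10.
L_eq = 10·log₁₀(3.919e+10/110) = 85.52 dB(A).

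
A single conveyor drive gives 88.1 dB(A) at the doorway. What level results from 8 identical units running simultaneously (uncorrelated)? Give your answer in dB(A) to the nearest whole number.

N identical incoherent sources raise the level by 10·log₁₀ N.
L_total = 88.1 + 10·log₁₀(8) = 88.1 + 9.031 = 97.13 dB(A).

97 dB(A)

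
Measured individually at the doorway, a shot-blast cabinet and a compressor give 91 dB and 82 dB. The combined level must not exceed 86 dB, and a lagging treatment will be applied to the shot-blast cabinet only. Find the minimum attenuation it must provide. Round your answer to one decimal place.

7.2 dB

Fixed contribution from the other source: Σ 10^(L/10) = 10^(82/10) = 1.585e+08 (82.00 dB).
To meet 86 dB overall, the treated shot-blast cabinet may contribute at most 10^(86/10) − 1.585e+08 = 2.396e+08, i.e. 83.80 dB.
Required insertion loss = 91 − 83.80 = 7.20 dB.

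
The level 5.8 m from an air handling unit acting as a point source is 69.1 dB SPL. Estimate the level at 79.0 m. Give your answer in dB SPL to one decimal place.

For a point source, L₂ = L₁ − 20·log₁₀(r₂/r₁).
L₂ = 69.1 − 20·log₁₀(79.0/5.8) = 69.1 − 22.684 = 46.42 dB SPL.

46.4 dB SPL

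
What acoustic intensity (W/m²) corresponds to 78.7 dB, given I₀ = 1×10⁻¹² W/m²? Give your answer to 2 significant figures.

I = I₀·10^(L/10) = 10⁻¹² × 10^(78.7/10) = 10^(-4.130).

7.4e-05 W/m²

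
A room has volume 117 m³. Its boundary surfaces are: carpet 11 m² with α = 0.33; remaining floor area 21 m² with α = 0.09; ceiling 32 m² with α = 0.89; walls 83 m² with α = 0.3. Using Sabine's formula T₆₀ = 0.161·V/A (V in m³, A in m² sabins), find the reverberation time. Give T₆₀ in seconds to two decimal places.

0.32 s

Total absorption A = 11·0.33 + 21·0.09 + 32·0.89 + 83·0.3 = 58.90 m² sabins.
T₆₀ = 0.161 × 117 / 58.90 = 0.320 s.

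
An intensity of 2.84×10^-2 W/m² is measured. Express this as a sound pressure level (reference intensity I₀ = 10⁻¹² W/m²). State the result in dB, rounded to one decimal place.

104.5 dB

I/I₀ = 2.84×10^-2/10⁻¹² = 2.84×10^10, and L = 10·log₁₀(I/I₀).
L = 10·(0.4533 + 10) = 104.53 dB.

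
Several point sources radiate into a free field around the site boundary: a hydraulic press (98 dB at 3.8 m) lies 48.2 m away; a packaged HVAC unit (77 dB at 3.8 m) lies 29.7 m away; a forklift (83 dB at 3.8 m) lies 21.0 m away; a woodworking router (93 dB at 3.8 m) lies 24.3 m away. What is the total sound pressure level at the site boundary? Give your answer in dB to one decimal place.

79.8 dB

Apply inverse-square spreading to bring every level to the receiver, then sum 10^(L/10).
hydraulic press: 98 − 20·log₁₀(48.2/3.8) = 98 − 22.07 = 75.93 dB.
packaged HVAC unit: 77 − 20·log₁₀(29.7/3.8) = 77 − 17.86 = 59.14 dB.
forklift: 83 − 20·log₁₀(21.0/3.8) = 83 − 14.85 = 68.15 dB.
woodworking router: 93 − 20·log₁₀(24.3/3.8) = 93 − 16.12 = 76.88 dB.
Σ 10^(L/10) = 9.536e+07 → L_total = 10·log₁₀(9.536e+07) = 79.79 dB.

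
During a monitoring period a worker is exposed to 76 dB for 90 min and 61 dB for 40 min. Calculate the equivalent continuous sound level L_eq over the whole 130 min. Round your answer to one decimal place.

74.5 dB

Weight each interval's intensity by its duration and average over T = 130 min:
Σ tᵢ·10^(Lᵢ/10) = 90·10^(76/10) + 40·10^(61/10) = 3.633e+09.
L_eq = 10·log₁₀(3.633e+09/130) = 74.46 dB.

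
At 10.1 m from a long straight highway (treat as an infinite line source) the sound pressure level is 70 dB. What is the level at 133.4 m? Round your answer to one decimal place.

Cylindrical spreading from a line source gives a 10·log₁₀(r₂/r₁) drop.
L₂ = 70 − 10·log₁₀(133.4/10.1) = 70 − 11.208 = 58.79 dB.

58.8 dB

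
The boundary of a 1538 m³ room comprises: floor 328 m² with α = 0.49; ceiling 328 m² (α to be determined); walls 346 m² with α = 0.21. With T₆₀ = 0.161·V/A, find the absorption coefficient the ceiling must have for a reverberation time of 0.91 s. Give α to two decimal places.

0.12

Required total absorption A = 0.161·1538/0.91 = 272.11 m².
Absorption from the other surfaces = 328·0.49 + 346·0.21 = 233.38 m², so the ceiling must supply 38.73 m² over 328 m².
α = 38.73/328 = 0.118.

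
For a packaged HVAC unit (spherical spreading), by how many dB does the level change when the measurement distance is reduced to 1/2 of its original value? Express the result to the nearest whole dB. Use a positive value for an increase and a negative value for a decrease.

+6 dB

Point-source spreading: ΔL = −20·log₁₀(r₂/r₁).
ΔL = −20·log₁₀(0.5) = +6.02 dB.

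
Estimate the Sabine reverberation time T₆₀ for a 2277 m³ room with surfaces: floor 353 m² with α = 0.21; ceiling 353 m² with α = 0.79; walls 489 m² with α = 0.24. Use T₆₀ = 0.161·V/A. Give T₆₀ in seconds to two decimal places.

A = Σ Sᵢαᵢ = 353·0.21 + 353·0.79 + 489·0.24 = 470.36 m².
T₆₀ = 0.161·V/A = 0.161·2277/470.36 = 0.779 s.

0.78 s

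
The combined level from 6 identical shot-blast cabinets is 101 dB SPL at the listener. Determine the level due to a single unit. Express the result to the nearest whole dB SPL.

93 dB SPL

Dividing the total intensity by 6 lowers the level by 10·log₁₀ 6 = 7.782 dB: L₁ = 101 − 7.782.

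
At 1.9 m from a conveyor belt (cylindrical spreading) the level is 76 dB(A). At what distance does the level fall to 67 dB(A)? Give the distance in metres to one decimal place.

Line-source spreading drops the level by 10·log₁₀(r₂/r₁); inverting, r₂/r₁ = 10^(ΔL/10).
r₂ = 1.9·10^((76−67)/10) = 1.9·10^(9.0/10) = 15.09 m.

15.1 m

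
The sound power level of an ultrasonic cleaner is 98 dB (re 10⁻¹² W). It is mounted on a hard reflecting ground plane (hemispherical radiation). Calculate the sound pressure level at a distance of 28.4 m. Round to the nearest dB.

61 dB

The power spreads over a hemisphere of area 2π·r², so L_p = L_w − 10·log₁₀(2π·r²).
2π·r² = 5068 m², 10·log₁₀ of that is 37.048 dB.
L_p = 98 − 37.048 = 60.95 dB.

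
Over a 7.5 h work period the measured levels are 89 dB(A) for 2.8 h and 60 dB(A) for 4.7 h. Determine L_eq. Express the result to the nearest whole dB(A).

The energy average is taken in the linear domain: L_eq = 10·log₁₀[(Σ tᵢ·10^(Lᵢ/10))/T], T = 7.5 h.
Σ tᵢ·10^(Lᵢ/10) = 2.8·10^(89/10) + 4.7·10^(60/10) = 2.229e+09.
L_eq = 10·log₁₀(2.229e+09/7.5) = 84.73 dB(A).

85 dB(A)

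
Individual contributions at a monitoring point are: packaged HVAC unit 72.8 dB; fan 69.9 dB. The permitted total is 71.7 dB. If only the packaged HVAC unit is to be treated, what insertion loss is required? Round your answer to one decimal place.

Everything except the packaged HVAC unit sums to 10^(69.9/10) = 9.772e+06 in linear terms, 69.90 dB.
To meet 71.7 dB overall, the treated packaged HVAC unit may contribute at most 10^(71.7/10) − 9.772e+06 = 5.019e+06, i.e. 67.01 dB.
Required insertion loss = 72.8 − 67.01 = 5.79 dB.

5.8 dB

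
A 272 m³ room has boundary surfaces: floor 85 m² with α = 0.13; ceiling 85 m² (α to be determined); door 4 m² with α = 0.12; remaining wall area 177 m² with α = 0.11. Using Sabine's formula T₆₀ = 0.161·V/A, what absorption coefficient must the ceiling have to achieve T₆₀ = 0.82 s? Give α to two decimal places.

0.26

From T₆₀ = 0.161·V/A, the target T₆₀ = 0.82 s needs A = 0.161·272/0.82 = 53.40 m².
Absorption from the other surfaces = 85·0.13 + 4·0.12 + 177·0.11 = 31.00 m², so the ceiling must supply 22.40 m² over 85 m².
α = 22.40/85 = 0.264.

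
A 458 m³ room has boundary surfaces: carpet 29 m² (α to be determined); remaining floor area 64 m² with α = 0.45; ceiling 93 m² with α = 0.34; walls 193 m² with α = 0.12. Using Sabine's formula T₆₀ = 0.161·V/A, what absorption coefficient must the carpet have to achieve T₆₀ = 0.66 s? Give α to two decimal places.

A = 0.161·V/T₆₀ = 0.161·458/0.66 = 111.72 m² sabins.
Absorption from the other surfaces = 64·0.45 + 93·0.34 + 193·0.12 = 83.58 m², so the carpet must supply 28.14 m² over 29 m².
α = 28.14/29 = 0.970.

0.97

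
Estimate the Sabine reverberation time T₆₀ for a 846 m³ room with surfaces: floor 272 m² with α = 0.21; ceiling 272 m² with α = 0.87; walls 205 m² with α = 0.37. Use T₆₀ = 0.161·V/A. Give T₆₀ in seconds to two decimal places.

Summing Sᵢαᵢ: 272·0.21 + 272·0.87 + 205·0.37 = 369.61 m².
T₆₀ = 0.161·V/A = 0.161·846/369.61 = 0.369 s.

0.37 s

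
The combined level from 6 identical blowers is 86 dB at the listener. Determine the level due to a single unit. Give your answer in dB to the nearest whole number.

78 dB

Dividing the total intensity by 6 lowers the level by 10·log₁₀ 6 = 7.782 dB: L₁ = 86 − 7.782.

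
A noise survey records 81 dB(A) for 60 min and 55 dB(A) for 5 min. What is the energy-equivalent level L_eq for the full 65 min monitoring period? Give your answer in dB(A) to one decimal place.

Weight each interval's intensity by its duration and average over T = 65 min:
Σ tᵢ·10^(Lᵢ/10) = 60·10^(81/10) + 5·10^(55/10) = 7.555e+09.
L_eq = 10·log₁₀(7.555e+09/65) = 80.65 dB(A).

80.7 dB(A)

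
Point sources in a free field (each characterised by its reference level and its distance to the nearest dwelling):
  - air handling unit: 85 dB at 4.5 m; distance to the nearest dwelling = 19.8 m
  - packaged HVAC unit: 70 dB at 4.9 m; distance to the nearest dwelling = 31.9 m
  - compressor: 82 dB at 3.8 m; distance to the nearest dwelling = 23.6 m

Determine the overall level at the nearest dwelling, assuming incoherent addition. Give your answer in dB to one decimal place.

73.2 dB

First find each source's level at the receiver (point-source: −20·log₁₀(r/r_ref)), then combine on an intensity basis.
air handling unit: 85 − 20·log₁₀(19.8/4.5) = 85 − 12.87 = 72.13 dB.
packaged HVAC unit: 70 − 20·log₁₀(31.9/4.9) = 70 − 16.27 = 53.73 dB.
compressor: 82 − 20·log₁₀(23.6/3.8) = 82 − 15.86 = 66.14 dB.
Σ 10^(L/10) = 2.068e+07 → L_total = 10·log₁₀(2.068e+07) = 73.16 dB.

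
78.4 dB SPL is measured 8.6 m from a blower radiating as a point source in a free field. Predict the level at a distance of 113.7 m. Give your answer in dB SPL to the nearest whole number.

56 dB SPL

For a point source, L₂ = L₁ − 20·log₁₀(r₂/r₁).
L₂ = 78.4 − 20·log₁₀(113.7/8.6) = 78.4 − 22.425 = 55.97 dB SPL.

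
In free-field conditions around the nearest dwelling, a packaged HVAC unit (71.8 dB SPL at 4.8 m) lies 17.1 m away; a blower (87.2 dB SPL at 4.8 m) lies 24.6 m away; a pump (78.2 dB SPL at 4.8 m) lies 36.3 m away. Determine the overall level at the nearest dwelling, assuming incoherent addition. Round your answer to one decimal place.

Apply inverse-square spreading to bring every level to the receiver, then sum 10^(L/10).
packaged HVAC unit: 71.8 − 20·log₁₀(17.1/4.8) = 71.8 − 11.04 = 60.76 dB SPL.
blower: 87.2 − 20·log₁₀(24.6/4.8) = 87.2 − 14.19 = 73.01 dB SPL.
pump: 78.2 − 20·log₁₀(36.3/4.8) = 78.2 − 17.57 = 60.63 dB SPL.
Σ 10^(L/10) = 2.233e+07 → L_total = 10·log₁₀(2.233e+07) = 73.49 dB SPL.

73.5 dB SPL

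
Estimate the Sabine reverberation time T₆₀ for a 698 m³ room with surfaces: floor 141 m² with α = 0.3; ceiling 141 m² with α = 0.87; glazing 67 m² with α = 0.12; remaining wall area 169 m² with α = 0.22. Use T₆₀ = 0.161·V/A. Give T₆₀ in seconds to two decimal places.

A = Σ Sᵢαᵢ = 141·0.3 + 141·0.87 + 67·0.12 + 169·0.22 = 210.19 m².
T₆₀ = 0.161·V/A = 0.161·698/210.19 = 0.535 s.

0.53 s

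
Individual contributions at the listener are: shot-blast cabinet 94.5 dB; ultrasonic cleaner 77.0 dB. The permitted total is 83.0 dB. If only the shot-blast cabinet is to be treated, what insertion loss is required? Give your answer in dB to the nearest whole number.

13 dB

The untreated sources together contribute 10^(77.0/10) = 5.012e+07, i.e. 77.00 dB.
To meet 83.0 dB overall, the treated shot-blast cabinet may contribute at most 10^(83.0/10) − 5.012e+07 = 1.494e+08, i.e. 81.74 dB.
So the shot-blast cabinet must be reduced from 94.5 to 81.74 dB: IL = 12.76 dB.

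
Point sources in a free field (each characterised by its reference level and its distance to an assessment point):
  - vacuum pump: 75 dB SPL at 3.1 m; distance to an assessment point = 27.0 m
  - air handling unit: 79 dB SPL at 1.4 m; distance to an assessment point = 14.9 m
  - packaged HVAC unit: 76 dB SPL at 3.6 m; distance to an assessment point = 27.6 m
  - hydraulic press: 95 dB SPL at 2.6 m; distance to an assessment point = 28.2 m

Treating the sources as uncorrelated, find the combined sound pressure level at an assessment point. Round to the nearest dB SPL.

First find each source's level at the receiver (point-source: −20·log₁₀(r/r_ref)), then combine on an intensity basis.
vacuum pump: 75 − 20·log₁₀(27.0/3.1) = 75 − 18.80 = 56.20 dB SPL.
air handling unit: 79 − 20·log₁₀(14.9/1.4) = 79 − 20.54 = 58.46 dB SPL.
packaged HVAC unit: 76 − 20·log₁₀(27.6/3.6) = 76 − 17.69 = 58.31 dB SPL.
hydraulic press: 95 − 20·log₁₀(28.2/2.6) = 95 − 20.71 = 74.29 dB SPL.
Σ 10^(L/10) = 2.868e+07 → L_total = 10·log₁₀(2.868e+07) = 74.58 dB SPL.

75 dB SPL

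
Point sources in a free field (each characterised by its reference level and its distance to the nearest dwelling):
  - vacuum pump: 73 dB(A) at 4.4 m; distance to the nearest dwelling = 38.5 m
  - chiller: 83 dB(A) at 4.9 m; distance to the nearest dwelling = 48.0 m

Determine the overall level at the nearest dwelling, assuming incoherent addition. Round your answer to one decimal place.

Apply inverse-square spreading to bring every level to the receiver, then sum 10^(L/10).
vacuum pump: 73 − 20·log₁₀(38.5/4.4) = 73 − 18.84 = 54.16 dB(A).
chiller: 83 − 20·log₁₀(48.0/4.9) = 83 − 19.82 = 63.18 dB(A).
Σ 10^(L/10) = 2.340e+06 → L_total = 10·log₁₀(2.340e+06) = 63.69 dB(A).

63.7 dB(A)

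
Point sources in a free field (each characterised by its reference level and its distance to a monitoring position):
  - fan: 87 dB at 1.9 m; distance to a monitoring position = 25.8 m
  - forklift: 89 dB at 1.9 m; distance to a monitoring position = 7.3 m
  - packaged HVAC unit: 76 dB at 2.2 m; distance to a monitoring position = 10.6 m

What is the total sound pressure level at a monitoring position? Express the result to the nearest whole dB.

78 dB

First find each source's level at the receiver (point-source: −20·log₁₀(r/r_ref)), then combine on an intensity basis.
fan: 87 − 20·log₁₀(25.8/1.9) = 87 − 22.66 = 64.34 dB.
forklift: 89 − 20·log₁₀(7.3/1.9) = 89 − 11.69 = 77.31 dB.
packaged HVAC unit: 76 − 20·log₁₀(10.6/2.2) = 76 − 13.66 = 62.34 dB.
Σ 10^(L/10) = 5.824e+07 → L_total = 10·log₁₀(5.824e+07) = 77.65 dB.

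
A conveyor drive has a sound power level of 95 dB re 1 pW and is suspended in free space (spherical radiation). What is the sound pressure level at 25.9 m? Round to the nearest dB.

The power spreads over a sphere of area 4π·r², so L_p = L_w − 10·log₁₀(4π·r²).
4π·r² = 8430 m², 10·log₁₀ of that is 39.258 dB.
L_p = 95 − 39.258 = 55.74 dB.

56 dB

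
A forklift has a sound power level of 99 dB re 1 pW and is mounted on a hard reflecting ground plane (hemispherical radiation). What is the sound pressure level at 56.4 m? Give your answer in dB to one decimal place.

The power spreads over a hemisphere of area 2π·r², so L_p = L_w − 10·log₁₀(2π·r²).
2π·r² = 1.999e+04 m², 10·log₁₀ of that is 43.007 dB.
L_p = 99 − 43.007 = 55.99 dB.

56.0 dB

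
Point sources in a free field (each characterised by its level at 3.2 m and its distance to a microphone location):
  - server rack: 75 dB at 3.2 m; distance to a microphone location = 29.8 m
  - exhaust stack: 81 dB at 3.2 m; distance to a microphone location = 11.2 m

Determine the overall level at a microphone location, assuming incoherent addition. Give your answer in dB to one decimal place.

Apply inverse-square spreading to bring every level to the receiver, then sum 10^(L/10).
server rack: 75 − 20·log₁₀(29.8/3.2) = 75 − 19.38 = 55.62 dB.
exhaust stack: 81 − 20·log₁₀(11.2/3.2) = 81 − 10.88 = 70.12 dB.
Σ 10^(L/10) = 1.064e+07 → L_total = 10·log₁₀(1.064e+07) = 70.27 dB.

70.3 dB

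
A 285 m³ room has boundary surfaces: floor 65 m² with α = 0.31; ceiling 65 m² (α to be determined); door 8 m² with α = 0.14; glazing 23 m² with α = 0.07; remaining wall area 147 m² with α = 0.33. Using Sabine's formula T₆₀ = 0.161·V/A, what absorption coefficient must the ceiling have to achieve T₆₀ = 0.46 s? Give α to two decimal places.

From T₆₀ = 0.161·V/A, the target T₆₀ = 0.46 s needs A = 0.161·285/0.46 = 99.75 m².
Absorption from the other surfaces = 65·0.31 + 8·0.14 + 23·0.07 + 147·0.33 = 71.39 m², so the ceiling must supply 28.36 m² over 65 m².
α = 28.36/65 = 0.436.

0.44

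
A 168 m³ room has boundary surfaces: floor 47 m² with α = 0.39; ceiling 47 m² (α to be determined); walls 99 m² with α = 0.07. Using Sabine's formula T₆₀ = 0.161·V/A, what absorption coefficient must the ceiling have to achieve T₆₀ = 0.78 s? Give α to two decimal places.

0.20

A = 0.161·V/T₆₀ = 0.161·168/0.78 = 34.68 m² sabins.
Absorption from the other surfaces = 47·0.39 + 99·0.07 = 25.26 m², so the ceiling must supply 9.42 m² over 47 m².
α = 9.42/47 = 0.200.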